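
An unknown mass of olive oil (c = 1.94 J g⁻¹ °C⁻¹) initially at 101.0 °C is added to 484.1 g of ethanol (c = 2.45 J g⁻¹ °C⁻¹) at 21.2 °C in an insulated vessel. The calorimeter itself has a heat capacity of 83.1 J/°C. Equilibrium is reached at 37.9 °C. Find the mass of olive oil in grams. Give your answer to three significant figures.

q_gained = (484.1 × 2.45 + 83.1) × (37.9 − 21.2) = 21190 J
q_lost = m × 1.94 × (101.0 − 37.9) = 122.414 m
m = 21190 / 122.414 = 173 g

m = 173 g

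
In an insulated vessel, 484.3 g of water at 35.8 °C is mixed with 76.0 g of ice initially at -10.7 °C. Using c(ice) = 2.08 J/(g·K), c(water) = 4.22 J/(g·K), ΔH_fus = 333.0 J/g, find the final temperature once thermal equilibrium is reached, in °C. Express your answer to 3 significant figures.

T_f = 19.5 °C

Heat to bring ice to 0 °C and melt it: q₁ = 76.0×2.08×10.7 + 76.0×333.0 = 26999 J
Heat the water can supply cooling to 0 °C: 484.3×4.22×35.8 = 73166.1 J > q₁, so all ice melts.
Energy balance: 484.3×4.22×(35.8 − T) = 26999 + 76.0×4.22×(T − 0)
2043.746(35.8 − T) = 26999 + 320.72 T
73166.1 − 26999 = 2364.466 T
T = 46167.1 / 2364.466 = 19.53 °C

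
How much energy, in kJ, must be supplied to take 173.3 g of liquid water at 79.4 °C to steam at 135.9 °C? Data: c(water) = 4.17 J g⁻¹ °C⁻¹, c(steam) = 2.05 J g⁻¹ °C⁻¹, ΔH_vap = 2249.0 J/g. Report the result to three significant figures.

q = 417 kJ

q1 (heat water 79.4→100.0 °C): 173.3 × 4.17 × 20.6 = 14887 J
q2 (vaporize at 100 °C): 173.3 × 2249.0 = 389752 J
q3 (heat steam 100.0→135.9 °C): 173.3 × 2.05 × 35.9 = 12754 J
Total: 14887 + 389752 + 12754 = 417393 J = 417 kJ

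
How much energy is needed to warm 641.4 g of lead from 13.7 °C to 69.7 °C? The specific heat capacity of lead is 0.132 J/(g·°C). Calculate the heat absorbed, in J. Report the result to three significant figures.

q = 4740 J

q = m c ΔT = 641.4 × 0.132 × (69.7 − 13.7)
q = 641.4 × 0.132 × 56.0 = 4741 J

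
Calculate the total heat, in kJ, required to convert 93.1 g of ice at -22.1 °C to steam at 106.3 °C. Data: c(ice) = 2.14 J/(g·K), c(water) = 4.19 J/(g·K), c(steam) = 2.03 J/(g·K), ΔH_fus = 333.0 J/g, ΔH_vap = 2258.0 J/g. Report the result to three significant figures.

q1 (heat ice -22.1→0.0 °C): 93.1 × 2.14 × 22.1 = 4403 J
q2 (melt at 0 °C): 93.1 × 333.0 = 31002 J
q3 (heat water 0.0→100.0 °C): 93.1 × 4.19 × 100.0 = 39009 J
q4 (vaporize at 100 °C): 93.1 × 2258.0 = 210220 J
q5 (heat steam 100.0→106.3 °C): 93.1 × 2.03 × 6.3 = 1191 J
Total: 4403 + 31002 + 39009 + 210220 + 1191 = 285825 J = 286 kJ

q = 286 kJ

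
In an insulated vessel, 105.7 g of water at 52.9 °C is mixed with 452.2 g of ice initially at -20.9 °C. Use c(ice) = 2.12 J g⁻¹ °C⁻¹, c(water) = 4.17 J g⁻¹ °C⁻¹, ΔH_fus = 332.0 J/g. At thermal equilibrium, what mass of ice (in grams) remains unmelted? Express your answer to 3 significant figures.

Heat to warm all ice to 0 °C: 452.2×2.12×20.9 = 20036 J
Heat released by water cooling to 0 °C: 105.7×4.17×52.9 = 23317 J
23317 J < 20036 + 452.2×332.0 = 170166.4 J, so not all ice melts; final T = 0 °C.
Heat left for melting: 23317 − 20036 = 3281 J
Mass melted = 3281 / 332.0 = 9.883 g
Ice remaining = 452.2 − 9.883 = 442.317 g

m_ice remaining = 442 g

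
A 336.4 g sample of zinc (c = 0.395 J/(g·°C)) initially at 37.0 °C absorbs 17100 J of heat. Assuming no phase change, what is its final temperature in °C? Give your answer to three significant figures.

T_f = 166 °C

ΔT = q / (m c) = 17100 / (336.4 × 0.395) = 128.7 °C
T_f = 37.0 + 128.7 = 165.7 °C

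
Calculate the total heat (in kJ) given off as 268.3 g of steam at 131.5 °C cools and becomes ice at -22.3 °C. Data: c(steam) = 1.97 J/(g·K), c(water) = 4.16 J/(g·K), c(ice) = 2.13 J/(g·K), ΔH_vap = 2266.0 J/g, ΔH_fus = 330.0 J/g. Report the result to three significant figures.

q1 (cool steam 131.5→100 °C): 268.3 × 1.97 × 31.5 = 16649 J
q2 (condense at 100 °C): 268.3 × 2266.0 = 607968 J
q3 (cool water 100→0 °C): 268.3 × 4.16 × 100.0 = 111613 J
q4 (freeze at 0 °C): 268.3 × 330.0 = 88539 J
q5 (cool ice 0→-22.3 °C): 268.3 × 2.13 × 22.3 = 12744 J
Total: 16649 + 607968 + 111613 + 88539 + 12744 = 837513 J = 838 kJ

q = 838 kJ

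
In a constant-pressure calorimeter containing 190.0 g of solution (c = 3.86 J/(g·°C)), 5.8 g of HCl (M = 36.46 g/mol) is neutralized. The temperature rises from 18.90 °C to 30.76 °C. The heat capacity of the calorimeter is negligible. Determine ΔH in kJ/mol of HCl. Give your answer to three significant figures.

ΔH = -54.7 kJ/mol

|ΔT| = |30.76 − 18.90| = 11.86 °C
|q_surr| = (190.0 × 3.86) × 11.86 = 733.4 × 11.86 = 8698 J
n(HCl) = 5.8 / 36.46 = 0.1591 mol
Temperature rose, so q_rxn = −|q_surr| = -8.698 kJ
ΔH = q_rxn / n = -54.67 kJ/mol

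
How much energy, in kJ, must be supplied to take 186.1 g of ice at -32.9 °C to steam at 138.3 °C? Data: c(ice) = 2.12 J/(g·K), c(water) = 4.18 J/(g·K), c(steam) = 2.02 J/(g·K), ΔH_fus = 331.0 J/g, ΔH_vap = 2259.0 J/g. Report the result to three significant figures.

q1 (heat ice -32.9→0.0 °C): 186.1 × 2.12 × 32.9 = 12980 J
q2 (melt at 0 °C): 186.1 × 331.0 = 61599 J
q3 (heat water 0.0→100.0 °C): 186.1 × 4.18 × 100.0 = 77790 J
q4 (vaporize at 100 °C): 186.1 × 2259.0 = 420400 J
q5 (heat steam 100.0→138.3 °C): 186.1 × 2.02 × 38.3 = 14398 J
Total: 12980 + 61599 + 77790 + 420400 + 14398 = 587167 J = 587 kJ

q = 587 kJ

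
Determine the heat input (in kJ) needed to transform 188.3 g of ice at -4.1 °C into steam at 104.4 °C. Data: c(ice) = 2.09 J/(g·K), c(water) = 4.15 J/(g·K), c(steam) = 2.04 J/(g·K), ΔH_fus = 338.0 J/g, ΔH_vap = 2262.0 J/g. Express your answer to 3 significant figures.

q1 (heat ice -4.1→0.0 °C): 188.3 × 2.09 × 4.1 = 1614 J
q2 (melt at 0 °C): 188.3 × 338.0 = 63645 J
q3 (heat water 0.0→100.0 °C): 188.3 × 4.15 × 100.0 = 78145 J
q4 (vaporize at 100 °C): 188.3 × 2262.0 = 425935 J
q5 (heat steam 100.0→104.4 °C): 188.3 × 2.04 × 4.4 = 1690 J
Total: 1614 + 63645 + 78145 + 425935 + 1690 = 571029 J = 571 kJ

q = 571 kJ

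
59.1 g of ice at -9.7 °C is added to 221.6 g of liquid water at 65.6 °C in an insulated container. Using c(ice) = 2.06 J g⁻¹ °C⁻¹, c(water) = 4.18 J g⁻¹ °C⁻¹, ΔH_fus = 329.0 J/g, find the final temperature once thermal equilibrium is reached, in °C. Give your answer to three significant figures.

T_f = 34.2 °C

Heat to bring ice to 0 °C and melt it: q₁ = 59.1×2.06×9.7 + 59.1×329.0 = 20625 J
Heat the water can supply cooling to 0 °C: 221.6×4.18×65.6 = 60764.5 J > q₁, so all ice melts.
Energy balance: 221.6×4.18×(65.6 − T) = 20625 + 59.1×4.18×(T − 0)
926.288(65.6 − T) = 20625 + 247.038 T
60764.5 − 20625 = 1173.326 T
T = 40139.5 / 1173.326 = 34.21 °C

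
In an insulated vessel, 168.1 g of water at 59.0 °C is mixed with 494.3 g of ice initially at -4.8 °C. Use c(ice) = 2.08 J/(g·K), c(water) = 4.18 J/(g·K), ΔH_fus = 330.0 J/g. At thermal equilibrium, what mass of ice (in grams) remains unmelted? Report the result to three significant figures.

Heat to warm all ice to 0 °C: 494.3×2.08×4.8 = 4935.1 J
Heat released by water cooling to 0 °C: 168.1×4.18×59.0 = 41457 J
41457 J < 4935.1 + 494.3×330.0 = 168054.1 J, so not all ice melts; final T = 0 °C.
Heat left for melting: 41457 − 4935.1 = 36521.9 J
Mass melted = 36521.9 / 330.0 = 110.7 g
Ice remaining = 494.3 − 110.7 = 383.6 g

m_ice remaining = 384 g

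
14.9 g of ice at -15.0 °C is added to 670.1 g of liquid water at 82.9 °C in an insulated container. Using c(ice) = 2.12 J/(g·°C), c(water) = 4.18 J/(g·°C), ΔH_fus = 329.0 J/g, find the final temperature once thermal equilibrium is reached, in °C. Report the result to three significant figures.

T_f = 79.2 °C

Heat to bring ice to 0 °C and melt it: q₁ = 14.9×2.12×15.0 + 14.9×329.0 = 5375.9 J
Heat the water can supply cooling to 0 °C: 670.1×4.18×82.9 = 232204 J > q₁, so all ice melts.
Energy balance: 670.1×4.18×(82.9 − T) = 5375.9 + 14.9×4.18×(T − 0)
2801.018(82.9 − T) = 5375.9 + 62.282 T
232204 − 5375.9 = 2863.300 T
T = 226828.1 / 2863.300 = 79.22 °C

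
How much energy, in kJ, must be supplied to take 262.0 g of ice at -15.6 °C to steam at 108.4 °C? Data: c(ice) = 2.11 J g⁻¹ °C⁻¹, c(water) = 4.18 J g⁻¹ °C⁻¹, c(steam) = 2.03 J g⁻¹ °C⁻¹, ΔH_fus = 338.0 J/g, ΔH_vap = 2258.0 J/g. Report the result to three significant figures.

q = 803 kJ

q1 (heat ice -15.6→0.0 °C): 262.0 × 2.11 × 15.6 = 8624 J
q2 (melt at 0 °C): 262.0 × 338.0 = 88556 J
q3 (heat water 0.0→100.0 °C): 262.0 × 4.18 × 100.0 = 109516 J
q4 (vaporize at 100 °C): 262.0 × 2258.0 = 591596 J
q5 (heat steam 100.0→108.4 °C): 262.0 × 2.03 × 8.4 = 4468 J
Total: 8624 + 88556 + 109516 + 591596 + 4468 = 802760 J = 803 kJ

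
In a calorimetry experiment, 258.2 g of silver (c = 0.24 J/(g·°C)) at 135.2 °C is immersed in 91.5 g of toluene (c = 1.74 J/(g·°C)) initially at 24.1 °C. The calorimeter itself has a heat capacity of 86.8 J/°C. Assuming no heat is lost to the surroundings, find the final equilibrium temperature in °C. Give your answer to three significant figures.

T_f = 46.5 °C

Heat lost by silver = heat gained by toluene + calorimeter.
(258.2)(0.24)(135.2 − T) = [(91.5)(1.74) + 86.8](T − 24.1)
61.968 (135.2 − T) = 246.01 (T − 24.1)
8378.1 − 61.968 T = 246.01 T − 5928.8
14306.9 = 307.978 T
T = 46.45 °C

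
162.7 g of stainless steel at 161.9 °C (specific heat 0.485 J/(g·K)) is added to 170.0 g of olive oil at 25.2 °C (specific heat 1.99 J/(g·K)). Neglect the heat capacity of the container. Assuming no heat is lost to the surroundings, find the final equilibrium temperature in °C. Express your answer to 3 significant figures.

T_f = 51.1 °C

Heat lost by stainless steel = heat gained by olive oil.
(162.7)(0.485)(161.9 − T) = (170.0)(1.99)(T − 25.2)
78.9095 (161.9 − T) = 338.3 (T − 25.2)
12775 − 78.9095 T = 338.3 T − 8525.2
21300.2 = 417.2095 T
T = 51.05 °C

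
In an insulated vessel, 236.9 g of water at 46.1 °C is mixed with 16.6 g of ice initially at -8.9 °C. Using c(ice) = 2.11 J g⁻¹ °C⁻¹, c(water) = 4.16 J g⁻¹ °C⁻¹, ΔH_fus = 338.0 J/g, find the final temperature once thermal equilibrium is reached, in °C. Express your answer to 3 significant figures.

Heat to bring ice to 0 °C and melt it: q₁ = 16.6×2.11×8.9 + 16.6×338.0 = 5922.5 J
Heat the water can supply cooling to 0 °C: 236.9×4.16×46.1 = 45431.7 J > q₁, so all ice melts.
Energy balance: 236.9×4.16×(46.1 − T) = 5922.5 + 16.6×4.16×(T − 0)
985.504(46.1 − T) = 5922.5 + 69.056 T
45431.7 − 5922.5 = 1054.560 T
T = 39509.2 / 1054.560 = 37.47 °C

T_f = 37.5 °C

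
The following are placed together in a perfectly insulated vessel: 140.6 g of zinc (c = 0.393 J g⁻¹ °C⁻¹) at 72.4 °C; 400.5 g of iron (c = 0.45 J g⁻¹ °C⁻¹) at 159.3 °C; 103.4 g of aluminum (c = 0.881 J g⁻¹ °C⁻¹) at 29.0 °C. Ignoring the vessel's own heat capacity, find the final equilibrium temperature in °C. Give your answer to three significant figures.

Σ mᵢcᵢ(T − Tᵢ) = 0  ⇒  T = Σ mᵢcᵢTᵢ / Σ mᵢcᵢ
Σ mᵢcᵢ = 140.6×0.393 + 400.5×0.45 + 103.4×0.881 = 326.5762
Σ mᵢcᵢTᵢ = 55.2558×72.4 + 180.225×159.3 + 91.0954×29.0 = 35352
T = 35352 / 326.5762 = 108.3 °C

T_f = 108 °C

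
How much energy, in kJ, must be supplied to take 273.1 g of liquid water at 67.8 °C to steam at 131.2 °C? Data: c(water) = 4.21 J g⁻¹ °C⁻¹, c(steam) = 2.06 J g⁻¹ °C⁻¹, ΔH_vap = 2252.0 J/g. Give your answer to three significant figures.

q = 670 kJ

q1 (heat water 67.8→100.0 °C): 273.1 × 4.21 × 32.2 = 37022 J
q2 (vaporize at 100 °C): 273.1 × 2252.0 = 615021 J
q3 (heat steam 100.0→131.2 °C): 273.1 × 2.06 × 31.2 = 17553 J
Total: 37022 + 615021 + 17553 = 669596 J = 670 kJ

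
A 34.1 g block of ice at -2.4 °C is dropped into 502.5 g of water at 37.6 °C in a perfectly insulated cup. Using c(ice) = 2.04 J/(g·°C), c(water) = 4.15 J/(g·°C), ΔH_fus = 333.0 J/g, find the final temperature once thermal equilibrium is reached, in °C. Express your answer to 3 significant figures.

Heat to bring ice to 0 °C and melt it: q₁ = 34.1×2.04×2.4 + 34.1×333.0 = 11522 J
Heat the water can supply cooling to 0 °C: 502.5×4.15×37.6 = 78410.1 J > q₁, so all ice melts.
Energy balance: 502.5×4.15×(37.6 − T) = 11522 + 34.1×4.15×(T − 0)
2085.375(37.6 − T) = 11522 + 141.515 T
78410.1 − 11522 = 2226.890 T
T = 66888.1 / 2226.890 = 30.04 °C

T_f = 30.0 °C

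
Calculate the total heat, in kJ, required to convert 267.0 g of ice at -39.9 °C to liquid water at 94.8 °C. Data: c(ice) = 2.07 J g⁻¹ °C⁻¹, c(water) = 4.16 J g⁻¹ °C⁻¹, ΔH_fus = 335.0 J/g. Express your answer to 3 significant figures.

q = 217 kJ

q1 (heat ice -39.9→0.0 °C): 267.0 × 2.07 × 39.9 = 22052 J
q2 (melt at 0 °C): 267.0 × 335.0 = 89445 J
q3 (heat water 0.0→94.8 °C): 267.0 × 4.16 × 94.8 = 105296 J
Total: 22052 + 89445 + 105296 = 216793 J = 217 kJ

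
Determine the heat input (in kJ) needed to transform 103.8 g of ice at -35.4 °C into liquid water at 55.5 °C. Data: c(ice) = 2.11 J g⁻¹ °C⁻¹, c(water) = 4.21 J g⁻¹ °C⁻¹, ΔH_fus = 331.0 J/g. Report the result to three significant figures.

q1 (heat ice -35.4→0.0 °C): 103.8 × 2.11 × 35.4 = 7753 J
q2 (melt at 0 °C): 103.8 × 331.0 = 34358 J
q3 (heat water 0.0→55.5 °C): 103.8 × 4.21 × 55.5 = 24253 J
Total: 7753 + 34358 + 24253 = 66364 J = 66.4 kJ

q = 66.4 kJ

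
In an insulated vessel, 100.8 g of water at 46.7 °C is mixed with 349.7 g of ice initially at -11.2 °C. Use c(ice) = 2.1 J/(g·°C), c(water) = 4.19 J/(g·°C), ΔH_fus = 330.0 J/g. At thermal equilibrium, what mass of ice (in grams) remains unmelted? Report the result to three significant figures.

Heat to warm all ice to 0 °C: 349.7×2.1×11.2 = 8224.9 J
Heat released by water cooling to 0 °C: 100.8×4.19×46.7 = 19724 J
19724 J < 8224.9 + 349.7×330.0 = 123625.9 J, so not all ice melts; final T = 0 °C.
Heat left for melting: 19724 − 8224.9 = 11499.1 J
Mass melted = 11499.1 / 330.0 = 34.85 g
Ice remaining = 349.7 − 34.85 = 314.85 g

m_ice remaining = 315 g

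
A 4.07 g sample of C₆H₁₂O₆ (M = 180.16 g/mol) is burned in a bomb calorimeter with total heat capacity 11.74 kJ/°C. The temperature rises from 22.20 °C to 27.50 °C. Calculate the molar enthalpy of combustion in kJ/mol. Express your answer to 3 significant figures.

ΔH = -2750 kJ/mol

ΔT = 27.50 − 22.20 = 5.30 °C
q_cal = C_cal × ΔT = 11.74 × 5.30 = 62.222 kJ
n = 4.07 / 180.16 = 0.02259 mol
q_rxn = −q_cal = -62.222 kJ
ΔH = -62.222 / 0.02259 = -2754 kJ/mol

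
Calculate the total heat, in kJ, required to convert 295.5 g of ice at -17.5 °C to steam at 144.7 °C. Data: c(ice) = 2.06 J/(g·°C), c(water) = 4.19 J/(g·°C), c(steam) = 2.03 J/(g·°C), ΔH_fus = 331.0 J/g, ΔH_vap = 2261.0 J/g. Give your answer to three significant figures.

q = 927 kJ

q1 (heat ice -17.5→0.0 °C): 295.5 × 2.06 × 17.5 = 10653 J
q2 (melt at 0 °C): 295.5 × 331.0 = 97811 J
q3 (heat water 0.0→100.0 °C): 295.5 × 4.19 × 100.0 = 123815 J
q4 (vaporize at 100 °C): 295.5 × 2261.0 = 668126 J
q5 (heat steam 100.0→144.7 °C): 295.5 × 2.03 × 44.7 = 26814 J
Total: 10653 + 97811 + 123815 + 668126 + 26814 = 927219 J = 927 kJ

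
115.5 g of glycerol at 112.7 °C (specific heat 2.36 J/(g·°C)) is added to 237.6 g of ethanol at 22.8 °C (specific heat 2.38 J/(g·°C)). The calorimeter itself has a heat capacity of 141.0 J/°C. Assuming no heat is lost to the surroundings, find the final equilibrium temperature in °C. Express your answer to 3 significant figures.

Heat lost by glycerol = heat gained by ethanol + calorimeter.
(115.5)(2.36)(112.7 − T) = [(237.6)(2.38) + 141.0](T − 22.8)
272.58 (112.7 − T) = 706.488 (T − 22.8)
30720 − 272.58 T = 706.488 T − 16108
46828 = 979.068 T
T = 47.83 °C

T_f = 47.8 °C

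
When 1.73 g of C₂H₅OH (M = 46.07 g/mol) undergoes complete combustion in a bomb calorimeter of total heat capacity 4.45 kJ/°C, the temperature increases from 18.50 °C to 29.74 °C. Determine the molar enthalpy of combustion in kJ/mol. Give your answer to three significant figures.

ΔH = -1330 kJ/mol

ΔT = 29.74 − 18.50 = 11.24 °C
q_cal = C_cal × ΔT = 4.45 × 11.24 = 50.018 kJ
n = 1.73 / 46.07 = 0.03755 mol
q_rxn = −q_cal = -50.018 kJ
ΔH = -50.018 / 0.03755 = -1332 kJ/mol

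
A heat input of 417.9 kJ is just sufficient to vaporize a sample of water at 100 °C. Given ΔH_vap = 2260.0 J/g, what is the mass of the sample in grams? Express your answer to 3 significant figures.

m = q / ΔH_vap = 417900 J / 2260.0 J/g = 185 g

m = 185 g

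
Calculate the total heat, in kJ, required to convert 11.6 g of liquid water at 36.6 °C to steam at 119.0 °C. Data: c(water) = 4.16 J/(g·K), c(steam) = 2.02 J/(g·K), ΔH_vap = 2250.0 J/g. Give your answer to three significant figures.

q = 29.6 kJ

q1 (heat water 36.6→100.0 °C): 11.6 × 4.16 × 63.4 = 3059 J
q2 (vaporize at 100 °C): 11.6 × 2250.0 = 26100 J
q3 (heat steam 100.0→119.0 °C): 11.6 × 2.02 × 19.0 = 445 J
Total: 3059 + 26100 + 445 = 29604 J = 29.6 kJ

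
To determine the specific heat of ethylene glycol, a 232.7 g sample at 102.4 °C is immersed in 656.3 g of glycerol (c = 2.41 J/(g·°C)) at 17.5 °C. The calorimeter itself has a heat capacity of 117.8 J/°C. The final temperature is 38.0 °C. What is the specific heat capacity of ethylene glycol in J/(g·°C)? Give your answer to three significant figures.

c = 2.32 J/(g·°C)

q_gained = (656.3 × 2.41 + 117.8) × (38.0 − 17.5) = 34840 J
q_lost = 232.7 × c × (102.4 − 38.0) = 14985.88 c
Set equal: c = 34840 / 14985.88 = 2.32 J/(g·°C)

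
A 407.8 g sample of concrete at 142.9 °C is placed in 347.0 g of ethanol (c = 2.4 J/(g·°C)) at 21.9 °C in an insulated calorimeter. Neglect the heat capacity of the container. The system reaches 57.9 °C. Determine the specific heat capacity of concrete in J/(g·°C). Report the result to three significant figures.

q_gained = (347.0 × 2.4) × (57.9 − 21.9) = 29980 J
q_lost = 407.8 × c × (142.9 − 57.9) = 34663 c
Set equal: c = 29980 / 34663 = 0.865 J/(g·°C)

c = 0.865 J/(g·°C)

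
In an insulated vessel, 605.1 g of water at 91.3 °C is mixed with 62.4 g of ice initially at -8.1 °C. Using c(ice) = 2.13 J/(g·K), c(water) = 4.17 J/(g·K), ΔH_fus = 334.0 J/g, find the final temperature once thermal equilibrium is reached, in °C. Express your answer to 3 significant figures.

Heat to bring ice to 0 °C and melt it: q₁ = 62.4×2.13×8.1 + 62.4×334.0 = 21918 J
Heat the water can supply cooling to 0 °C: 605.1×4.17×91.3 = 230374 J > q₁, so all ice melts.
Energy balance: 605.1×4.17×(91.3 − T) = 21918 + 62.4×4.17×(T − 0)
2523.267(91.3 − T) = 21918 + 260.208 T
230374 − 21918 = 2783.475 T
T = 208456 / 2783.475 = 74.89 °C

T_f = 74.9 °C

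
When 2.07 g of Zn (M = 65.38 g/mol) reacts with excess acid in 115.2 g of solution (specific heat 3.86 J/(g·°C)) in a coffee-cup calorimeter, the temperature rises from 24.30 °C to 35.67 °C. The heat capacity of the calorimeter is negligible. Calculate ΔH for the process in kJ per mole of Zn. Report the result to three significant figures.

|ΔT| = |35.67 − 24.30| = 11.37 °C
|q_surr| = (115.2 × 3.86) × 11.37 = 444.672 × 11.37 = 5056 J
n(Zn) = 2.07 / 65.38 = 0.03166 mol
Temperature rose, so q_rxn = −|q_surr| = -5.056 kJ
ΔH = q_rxn / n = -159.7 kJ/mol

ΔH = -160 kJ/mol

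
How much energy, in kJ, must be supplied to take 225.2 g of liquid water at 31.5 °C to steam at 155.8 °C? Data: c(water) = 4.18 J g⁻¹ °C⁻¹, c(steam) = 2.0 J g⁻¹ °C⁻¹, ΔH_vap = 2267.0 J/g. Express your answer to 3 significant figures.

q = 600 kJ

q1 (heat water 31.5→100.0 °C): 225.2 × 4.18 × 68.5 = 64482 J
q2 (vaporize at 100 °C): 225.2 × 2267.0 = 510528 J
q3 (heat steam 100.0→155.8 °C): 225.2 × 2.0 × 55.8 = 25132 J
Total: 64482 + 510528 + 25132 = 600142 J = 600 kJ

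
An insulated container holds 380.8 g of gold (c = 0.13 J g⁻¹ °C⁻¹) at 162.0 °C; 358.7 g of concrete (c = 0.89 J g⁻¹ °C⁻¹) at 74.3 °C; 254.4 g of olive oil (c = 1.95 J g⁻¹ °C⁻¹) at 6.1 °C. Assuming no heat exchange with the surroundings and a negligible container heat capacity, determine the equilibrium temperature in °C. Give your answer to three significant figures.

T_f = 40.2 °C

Σ mᵢcᵢ(T − Tᵢ) = 0  ⇒  T = Σ mᵢcᵢTᵢ / Σ mᵢcᵢ
Σ mᵢcᵢ = 380.8×0.13 + 358.7×0.89 + 254.4×1.95 = 864.827
Σ mᵢcᵢTᵢ = 49.504×162.0 + 319.243×74.3 + 496.08×6.1 = 34765
T = 34765 / 864.827 = 40.20 °C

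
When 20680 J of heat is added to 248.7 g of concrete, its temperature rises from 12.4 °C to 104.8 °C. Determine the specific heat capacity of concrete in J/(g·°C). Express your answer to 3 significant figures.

c = 0.900 J/(g·°C)

c = q / (m ΔT) = 20680 / (248.7 × 92.4)
c = 20680 / 22979.88 = 0.900 J/(g·°C)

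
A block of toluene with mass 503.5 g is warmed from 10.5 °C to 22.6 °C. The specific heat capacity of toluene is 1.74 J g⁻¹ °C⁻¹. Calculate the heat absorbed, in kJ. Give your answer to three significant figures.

q = m c ΔT = 503.5 × 1.74 × (22.6 − 10.5)
q = 503.5 × 1.74 × 12.1 = 10600 J = 10.6 kJ

q = 10.6 kJ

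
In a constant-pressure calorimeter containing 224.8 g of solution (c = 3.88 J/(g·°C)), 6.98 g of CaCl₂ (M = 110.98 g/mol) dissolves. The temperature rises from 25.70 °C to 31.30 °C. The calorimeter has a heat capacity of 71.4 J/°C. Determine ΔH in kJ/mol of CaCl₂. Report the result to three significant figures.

ΔH = -84.0 kJ/mol

|ΔT| = |31.30 − 25.70| = 5.60 °C
|q_surr| = (224.8 × 3.88 + 71.4) × 5.60 = 943.624 × 5.60 = 5284 J
n(CaCl₂) = 6.98 / 110.98 = 0.06289 mol
Temperature rose, so q_rxn = −|q_surr| = -5.284 kJ
ΔH = q_rxn / n = -84.02 kJ/mol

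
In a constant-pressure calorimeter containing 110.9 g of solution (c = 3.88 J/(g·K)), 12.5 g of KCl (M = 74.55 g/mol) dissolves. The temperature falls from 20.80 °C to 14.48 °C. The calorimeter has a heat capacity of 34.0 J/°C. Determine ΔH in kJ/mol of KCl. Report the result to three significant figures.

|ΔT| = |14.48 − 20.80| = 6.32 °C
|q_surr| = (110.9 × 3.88 + 34.0) × 6.32 = 464.292 × 6.32 = 2934 J
n(KCl) = 12.5 / 74.55 = 0.1677 mol
Temperature fell, so q_rxn = +|q_surr| = 2.934 kJ
ΔH = q_rxn / n = 17.50 kJ/mol

ΔH = 17.5 kJ/mol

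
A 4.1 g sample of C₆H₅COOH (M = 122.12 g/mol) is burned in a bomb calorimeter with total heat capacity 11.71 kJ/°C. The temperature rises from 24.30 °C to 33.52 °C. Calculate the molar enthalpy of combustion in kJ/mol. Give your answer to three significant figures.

ΔH = -3220 kJ/mol

ΔT = 33.52 − 24.30 = 9.22 °C
q_cal = C_cal × ΔT = 11.71 × 9.22 = 107.9662 kJ
n = 4.1 / 122.12 = 0.03357 mol
q_rxn = −q_cal = -107.9662 kJ
ΔH = -107.9662 / 0.03357 = -3216 kJ/mol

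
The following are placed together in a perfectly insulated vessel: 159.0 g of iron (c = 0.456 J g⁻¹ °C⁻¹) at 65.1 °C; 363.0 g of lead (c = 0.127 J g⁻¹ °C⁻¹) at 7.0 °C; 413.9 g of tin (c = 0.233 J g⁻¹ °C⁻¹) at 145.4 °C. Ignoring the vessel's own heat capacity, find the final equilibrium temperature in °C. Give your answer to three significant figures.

T_f = 88.7 °C

Σ mᵢcᵢ(T − Tᵢ) = 0  ⇒  T = Σ mᵢcᵢTᵢ / Σ mᵢcᵢ
Σ mᵢcᵢ = 159.0×0.456 + 363.0×0.127 + 413.9×0.233 = 215.0437
Σ mᵢcᵢTᵢ = 72.504×65.1 + 46.101×7.0 + 96.4387×145.4 = 19065
T = 19065 / 215.0437 = 88.66 °C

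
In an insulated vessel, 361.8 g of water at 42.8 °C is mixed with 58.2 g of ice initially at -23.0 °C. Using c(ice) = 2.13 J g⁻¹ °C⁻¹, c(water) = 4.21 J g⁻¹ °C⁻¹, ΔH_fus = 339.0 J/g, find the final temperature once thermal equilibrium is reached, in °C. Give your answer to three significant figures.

Heat to bring ice to 0 °C and melt it: q₁ = 58.2×2.13×23.0 + 58.2×339.0 = 22581 J
Heat the water can supply cooling to 0 °C: 361.8×4.21×42.8 = 65192.0 J > q₁, so all ice melts.
Energy balance: 361.8×4.21×(42.8 − T) = 22581 + 58.2×4.21×(T − 0)
1523.178(42.8 − T) = 22581 + 245.022 T
65192.0 − 22581 = 1768.200 T
T = 42611.0 / 1768.200 = 24.10 °C

T_f = 24.1 °C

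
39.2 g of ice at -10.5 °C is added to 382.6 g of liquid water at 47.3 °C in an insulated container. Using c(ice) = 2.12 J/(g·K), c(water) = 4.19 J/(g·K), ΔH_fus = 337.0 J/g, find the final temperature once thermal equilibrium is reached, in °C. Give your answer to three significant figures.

T_f = 34.9 °C

Heat to bring ice to 0 °C and melt it: q₁ = 39.2×2.12×10.5 + 39.2×337.0 = 14083 J
Heat the water can supply cooling to 0 °C: 382.6×4.19×47.3 = 75826.3 J > q₁, so all ice melts.
Energy balance: 382.6×4.19×(47.3 − T) = 14083 + 39.2×4.19×(T − 0)
1603.094(47.3 − T) = 14083 + 164.248 T
75826.3 − 14083 = 1767.342 T
T = 61743.3 / 1767.342 = 34.94 °C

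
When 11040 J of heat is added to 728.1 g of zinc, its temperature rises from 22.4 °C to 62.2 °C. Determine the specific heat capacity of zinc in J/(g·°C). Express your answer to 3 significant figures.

c = 0.381 J/(g·°C)

c = q / (m ΔT) = 11040 / (728.1 × 39.8)
c = 11040 / 28978.38 = 0.381 J/(g·°C)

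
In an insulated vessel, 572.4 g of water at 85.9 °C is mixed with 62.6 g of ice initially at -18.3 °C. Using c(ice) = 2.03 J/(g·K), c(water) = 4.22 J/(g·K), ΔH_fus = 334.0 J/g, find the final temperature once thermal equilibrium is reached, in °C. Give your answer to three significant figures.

Heat to bring ice to 0 °C and melt it: q₁ = 62.6×2.03×18.3 + 62.6×334.0 = 23234 J
Heat the water can supply cooling to 0 °C: 572.4×4.22×85.9 = 207494 J > q₁, so all ice melts.
Energy balance: 572.4×4.22×(85.9 − T) = 23234 + 62.6×4.22×(T − 0)
2415.528(85.9 − T) = 23234 + 264.172 T
207494 − 23234 = 2679.700 T
T = 184260 / 2679.700 = 68.76 °C

T_f = 68.8 °C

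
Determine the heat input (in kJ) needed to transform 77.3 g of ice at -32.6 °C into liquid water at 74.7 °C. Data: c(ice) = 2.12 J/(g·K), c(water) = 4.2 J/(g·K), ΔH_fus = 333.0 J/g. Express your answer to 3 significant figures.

q1 (heat ice -32.6→0.0 °C): 77.3 × 2.12 × 32.6 = 5342 J
q2 (melt at 0 °C): 77.3 × 333.0 = 25741 J
q3 (heat water 0.0→74.7 °C): 77.3 × 4.2 × 74.7 = 24252 J
Total: 5342 + 25741 + 24252 = 55335 J = 55.3 kJ

q = 55.3 kJ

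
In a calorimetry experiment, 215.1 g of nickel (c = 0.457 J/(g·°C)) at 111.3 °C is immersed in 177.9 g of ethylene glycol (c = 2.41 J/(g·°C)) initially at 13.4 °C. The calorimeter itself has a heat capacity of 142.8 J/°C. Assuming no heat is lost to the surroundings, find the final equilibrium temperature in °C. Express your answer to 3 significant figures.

Heat lost by nickel = heat gained by ethylene glycol + calorimeter.
(215.1)(0.457)(111.3 − T) = [(177.9)(2.41) + 142.8](T − 13.4)
98.3007 (111.3 − T) = 571.539 (T − 13.4)
10941 − 98.3007 T = 571.539 T − 7658.6
18599.6 = 669.8397 T
T = 27.77 °C

T_f = 27.8 °C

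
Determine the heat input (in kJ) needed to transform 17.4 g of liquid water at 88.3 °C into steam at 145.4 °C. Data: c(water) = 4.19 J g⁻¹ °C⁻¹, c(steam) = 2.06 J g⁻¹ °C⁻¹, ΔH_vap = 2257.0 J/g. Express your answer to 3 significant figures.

q = 41.8 kJ

q1 (heat water 88.3→100.0 °C): 17.4 × 4.19 × 11.7 = 853 J
q2 (vaporize at 100 °C): 17.4 × 2257.0 = 39272 J
q3 (heat steam 100.0→145.4 °C): 17.4 × 2.06 × 45.4 = 1627 J
Total: 853 + 39272 + 1627 = 41752 J = 41.8 kJ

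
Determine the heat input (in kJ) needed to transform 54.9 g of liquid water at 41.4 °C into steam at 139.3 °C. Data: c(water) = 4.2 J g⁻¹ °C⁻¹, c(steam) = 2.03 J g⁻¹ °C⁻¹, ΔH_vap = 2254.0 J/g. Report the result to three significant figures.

q = 142 kJ

q1 (heat water 41.4→100.0 °C): 54.9 × 4.2 × 58.6 = 13512 J
q2 (vaporize at 100 °C): 54.9 × 2254.0 = 123745 J
q3 (heat steam 100.0→139.3 °C): 54.9 × 2.03 × 39.3 = 4380 J
Total: 13512 + 123745 + 4380 = 141637 J = 142 kJ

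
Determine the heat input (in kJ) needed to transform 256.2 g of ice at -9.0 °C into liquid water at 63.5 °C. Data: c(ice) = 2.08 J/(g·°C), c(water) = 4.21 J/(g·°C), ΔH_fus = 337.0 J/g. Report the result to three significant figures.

q1 (heat ice -9.0→0.0 °C): 256.2 × 2.08 × 9.0 = 4796 J
q2 (melt at 0 °C): 256.2 × 337.0 = 86339 J
q3 (heat water 0.0→63.5 °C): 256.2 × 4.21 × 63.5 = 68491 J
Total: 4796 + 86339 + 68491 = 159626 J = 160 kJ

q = 160 kJ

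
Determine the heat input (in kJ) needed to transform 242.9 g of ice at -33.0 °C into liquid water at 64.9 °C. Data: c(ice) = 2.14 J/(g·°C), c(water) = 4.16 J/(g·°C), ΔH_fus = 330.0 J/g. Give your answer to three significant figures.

q1 (heat ice -33.0→0.0 °C): 242.9 × 2.14 × 33.0 = 17154 J
q2 (melt at 0 °C): 242.9 × 330.0 = 80157 J
q3 (heat water 0.0→64.9 °C): 242.9 × 4.16 × 64.9 = 65579 J
Total: 17154 + 80157 + 65579 = 162890 J = 163 kJ

q = 163 kJ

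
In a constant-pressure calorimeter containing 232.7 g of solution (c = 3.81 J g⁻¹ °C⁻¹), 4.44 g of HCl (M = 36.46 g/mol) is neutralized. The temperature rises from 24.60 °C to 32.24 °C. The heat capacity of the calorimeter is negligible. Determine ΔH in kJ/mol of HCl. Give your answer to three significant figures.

|ΔT| = |32.24 − 24.60| = 7.64 °C
|q_surr| = (232.7 × 3.81) × 7.64 = 886.587 × 7.64 = 6774 J
n(HCl) = 4.44 / 36.46 = 0.1218 mol
Temperature rose, so q_rxn = −|q_surr| = -6.774 kJ
ΔH = q_rxn / n = -55.62 kJ/mol

ΔH = -55.6 kJ/mol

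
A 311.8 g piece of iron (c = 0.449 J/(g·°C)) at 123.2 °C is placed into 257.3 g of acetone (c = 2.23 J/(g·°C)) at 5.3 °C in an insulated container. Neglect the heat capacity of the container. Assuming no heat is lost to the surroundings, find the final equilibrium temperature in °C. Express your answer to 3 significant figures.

Heat lost by iron = heat gained by acetone.
(311.8)(0.449)(123.2 − T) = (257.3)(2.23)(T − 5.3)
139.9982 (123.2 − T) = 573.779 (T − 5.3)
17248 − 139.9982 T = 573.779 T − 3041.0
20289.0 = 713.7772 T
T = 28.42 °C

T_f = 28.4 °C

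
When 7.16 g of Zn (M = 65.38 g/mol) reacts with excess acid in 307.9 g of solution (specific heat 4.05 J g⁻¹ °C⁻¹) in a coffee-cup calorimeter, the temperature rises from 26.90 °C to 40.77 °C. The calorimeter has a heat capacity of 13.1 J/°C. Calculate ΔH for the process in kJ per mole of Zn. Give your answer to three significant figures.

ΔH = -160 kJ/mol

|ΔT| = |40.77 − 26.90| = 13.87 °C
|q_surr| = (307.9 × 4.05 + 13.1) × 13.87 = 1260.095 × 13.87 = 17480 J
n(Zn) = 7.16 / 65.38 = 0.1095 mol
Temperature rose, so q_rxn = −|q_surr| = -17.48 kJ
ΔH = q_rxn / n = -159.6 kJ/mol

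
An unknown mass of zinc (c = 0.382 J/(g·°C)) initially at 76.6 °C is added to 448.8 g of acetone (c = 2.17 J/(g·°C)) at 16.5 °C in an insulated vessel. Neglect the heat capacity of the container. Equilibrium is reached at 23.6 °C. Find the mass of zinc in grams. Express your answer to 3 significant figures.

m = 342 g

q_gained = (448.8 × 2.17) × (23.6 − 16.5) = 6915 J
q_lost = m × 0.382 × (76.6 − 23.6) = 20.246 m
m = 6915 / 20.246 = 342 g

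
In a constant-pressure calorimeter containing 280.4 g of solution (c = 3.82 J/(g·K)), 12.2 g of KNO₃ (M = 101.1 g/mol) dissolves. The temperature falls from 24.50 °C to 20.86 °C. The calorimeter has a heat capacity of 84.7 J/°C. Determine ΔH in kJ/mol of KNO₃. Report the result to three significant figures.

ΔH = 34.9 kJ/mol

|ΔT| = |20.86 − 24.50| = 3.64 °C
|q_surr| = (280.4 × 3.82 + 84.7) × 3.64 = 1155.828 × 3.64 = 4207 J
n(KNO₃) = 12.2 / 101.1 = 0.1207 mol
Temperature fell, so q_rxn = +|q_surr| = 4.207 kJ
ΔH = q_rxn / n = 34.86 kJ/mol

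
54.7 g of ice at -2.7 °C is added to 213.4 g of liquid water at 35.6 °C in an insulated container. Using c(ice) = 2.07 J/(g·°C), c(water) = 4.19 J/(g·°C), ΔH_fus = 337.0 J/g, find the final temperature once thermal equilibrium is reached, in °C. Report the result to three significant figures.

Heat to bring ice to 0 °C and melt it: q₁ = 54.7×2.07×2.7 + 54.7×337.0 = 18740 J
Heat the water can supply cooling to 0 °C: 213.4×4.19×35.6 = 31831.6 J > q₁, so all ice melts.
Energy balance: 213.4×4.19×(35.6 − T) = 18740 + 54.7×4.19×(T − 0)
894.146(35.6 − T) = 18740 + 229.193 T
31831.6 − 18740 = 1123.339 T
T = 13091.6 / 1123.339 = 11.65 °C

T_f = 11.7 °C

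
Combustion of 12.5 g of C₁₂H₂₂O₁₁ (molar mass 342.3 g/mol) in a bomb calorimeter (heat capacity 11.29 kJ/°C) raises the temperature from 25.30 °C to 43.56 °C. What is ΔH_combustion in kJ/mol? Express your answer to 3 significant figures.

ΔH = -5650 kJ/mol

ΔT = 43.56 − 25.30 = 18.26 °C
q_cal = C_cal × ΔT = 11.29 × 18.26 = 206.1554 kJ
n = 12.5 / 342.3 = 0.03652 mol
q_rxn = −q_cal = -206.1554 kJ
ΔH = -206.1554 / 0.03652 = -5645 kJ/mol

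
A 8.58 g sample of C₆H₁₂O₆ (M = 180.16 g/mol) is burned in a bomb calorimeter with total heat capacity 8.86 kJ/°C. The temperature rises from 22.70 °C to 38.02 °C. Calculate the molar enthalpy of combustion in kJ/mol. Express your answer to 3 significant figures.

ΔH = -2850 kJ/mol

ΔT = 38.02 − 22.70 = 15.32 °C
q_cal = C_cal × ΔT = 8.86 × 15.32 = 135.7352 kJ
n = 8.58 / 180.16 = 0.04762 mol
q_rxn = −q_cal = -135.7352 kJ
ΔH = -135.7352 / 0.04762 = -2850 kJ/mol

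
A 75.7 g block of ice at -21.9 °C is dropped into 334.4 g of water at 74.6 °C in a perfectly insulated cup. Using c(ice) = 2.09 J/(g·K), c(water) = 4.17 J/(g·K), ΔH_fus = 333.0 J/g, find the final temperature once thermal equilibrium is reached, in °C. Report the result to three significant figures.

T_f = 44.1 °C

Heat to bring ice to 0 °C and melt it: q₁ = 75.7×2.09×21.9 + 75.7×333.0 = 28673 J
Heat the water can supply cooling to 0 °C: 334.4×4.17×74.6 = 104026 J > q₁, so all ice melts.
Energy balance: 334.4×4.17×(74.6 − T) = 28673 + 75.7×4.17×(T − 0)
1394.448(74.6 − T) = 28673 + 315.669 T
104026 − 28673 = 1710.117 T
T = 75353 / 1710.117 = 44.06 °C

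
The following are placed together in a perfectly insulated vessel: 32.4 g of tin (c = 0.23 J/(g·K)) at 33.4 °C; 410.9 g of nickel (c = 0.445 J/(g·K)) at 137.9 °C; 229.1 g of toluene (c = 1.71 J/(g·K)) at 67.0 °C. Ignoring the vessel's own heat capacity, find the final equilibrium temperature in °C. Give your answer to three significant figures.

T_f = 88.8 °C

Σ mᵢcᵢ(T − Tᵢ) = 0  ⇒  T = Σ mᵢcᵢTᵢ / Σ mᵢcᵢ
Σ mᵢcᵢ = 32.4×0.23 + 410.9×0.445 + 229.1×1.71 = 582.0635
Σ mᵢcᵢTᵢ = 7.452×33.4 + 182.8505×137.9 + 391.761×67.0 = 51712
T = 51712 / 582.0635 = 88.84 °C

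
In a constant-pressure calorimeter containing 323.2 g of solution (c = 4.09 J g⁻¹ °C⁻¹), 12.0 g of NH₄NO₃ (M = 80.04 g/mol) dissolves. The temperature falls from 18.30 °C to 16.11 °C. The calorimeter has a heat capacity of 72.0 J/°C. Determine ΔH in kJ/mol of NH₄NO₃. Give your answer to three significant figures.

|ΔT| = |16.11 − 18.30| = 2.19 °C
|q_surr| = (323.2 × 4.09 + 72.0) × 2.19 = 1393.888 × 2.19 = 3053 J
n(NH₄NO₃) = 12.0 / 80.04 = 0.1499 mol
Temperature fell, so q_rxn = +|q_surr| = 3.053 kJ
ΔH = q_rxn / n = 20.37 kJ/mol

ΔH = 20.4 kJ/mol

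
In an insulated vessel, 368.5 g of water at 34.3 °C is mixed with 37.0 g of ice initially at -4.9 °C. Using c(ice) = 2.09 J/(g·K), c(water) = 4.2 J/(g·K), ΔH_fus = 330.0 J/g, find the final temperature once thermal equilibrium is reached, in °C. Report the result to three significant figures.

Heat to bring ice to 0 °C and melt it: q₁ = 37.0×2.09×4.9 + 37.0×330.0 = 12589 J
Heat the water can supply cooling to 0 °C: 368.5×4.2×34.3 = 53086.1 J > q₁, so all ice melts.
Energy balance: 368.5×4.2×(34.3 − T) = 12589 + 37.0×4.2×(T − 0)
1547.7(34.3 − T) = 12589 + 155.4 T
53086.1 − 12589 = 1703.1 T
T = 40497.1 / 1703.1 = 23.78 °C

T_f = 23.8 °C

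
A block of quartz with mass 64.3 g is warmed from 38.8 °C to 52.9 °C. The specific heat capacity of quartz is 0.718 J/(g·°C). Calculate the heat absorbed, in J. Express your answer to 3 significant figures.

q = 651 J

q = m c ΔT = 64.3 × 0.718 × (52.9 − 38.8)
q = 64.3 × 0.718 × 14.1 = 651.0 J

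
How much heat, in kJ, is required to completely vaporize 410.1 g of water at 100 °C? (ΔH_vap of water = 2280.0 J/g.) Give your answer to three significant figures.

q = 935 kJ

q = m × ΔH_vap = 410.1 × 2280.0 = 935000 J = 935 kJ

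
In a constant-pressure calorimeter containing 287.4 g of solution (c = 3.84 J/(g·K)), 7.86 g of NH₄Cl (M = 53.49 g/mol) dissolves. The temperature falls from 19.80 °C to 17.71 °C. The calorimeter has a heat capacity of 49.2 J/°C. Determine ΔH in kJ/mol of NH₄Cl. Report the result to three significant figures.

ΔH = 16.4 kJ/mol

|ΔT| = |17.71 − 19.80| = 2.09 °C
|q_surr| = (287.4 × 3.84 + 49.2) × 2.09 = 1152.816 × 2.09 = 2409 J
n(NH₄Cl) = 7.86 / 53.49 = 0.1469 mol
Temperature fell, so q_rxn = +|q_surr| = 2.409 kJ
ΔH = q_rxn / n = 16.40 kJ/mol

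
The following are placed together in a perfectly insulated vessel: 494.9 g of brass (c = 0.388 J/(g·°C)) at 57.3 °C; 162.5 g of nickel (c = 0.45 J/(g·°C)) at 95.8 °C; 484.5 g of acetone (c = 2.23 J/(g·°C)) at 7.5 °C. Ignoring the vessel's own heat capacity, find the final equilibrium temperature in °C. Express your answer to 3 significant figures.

Σ mᵢcᵢ(T − Tᵢ) = 0  ⇒  T = Σ mᵢcᵢTᵢ / Σ mᵢcᵢ
Σ mᵢcᵢ = 494.9×0.388 + 162.5×0.45 + 484.5×2.23 = 1345.5812
Σ mᵢcᵢTᵢ = 192.0212×57.3 + 73.125×95.8 + 1080.435×7.5 = 26111
T = 26111 / 1345.5812 = 19.40 °C

T_f = 19.4 °C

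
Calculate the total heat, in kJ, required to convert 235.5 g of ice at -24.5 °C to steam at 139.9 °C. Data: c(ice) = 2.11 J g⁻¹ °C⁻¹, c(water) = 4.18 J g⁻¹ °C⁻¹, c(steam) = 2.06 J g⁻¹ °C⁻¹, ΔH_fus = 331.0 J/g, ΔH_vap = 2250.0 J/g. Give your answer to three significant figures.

q = 738 kJ

q1 (heat ice -24.5→0.0 °C): 235.5 × 2.11 × 24.5 = 12174 J
q2 (melt at 0 °C): 235.5 × 331.0 = 77951 J
q3 (heat water 0.0→100.0 °C): 235.5 × 4.18 × 100.0 = 98439 J
q4 (vaporize at 100 °C): 235.5 × 2250.0 = 529875 J
q5 (heat steam 100.0→139.9 °C): 235.5 × 2.06 × 39.9 = 19357 J
Total: 12174 + 77951 + 98439 + 529875 + 19357 = 737796 J = 738 kJ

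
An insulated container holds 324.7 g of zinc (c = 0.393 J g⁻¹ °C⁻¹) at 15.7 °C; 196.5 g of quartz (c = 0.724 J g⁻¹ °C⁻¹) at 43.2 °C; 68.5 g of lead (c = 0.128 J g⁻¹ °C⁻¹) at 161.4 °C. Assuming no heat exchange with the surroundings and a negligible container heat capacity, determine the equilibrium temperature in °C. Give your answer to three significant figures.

Σ mᵢcᵢ(T − Tᵢ) = 0  ⇒  T = Σ mᵢcᵢTᵢ / Σ mᵢcᵢ
Σ mᵢcᵢ = 324.7×0.393 + 196.5×0.724 + 68.5×0.128 = 278.6411
Σ mᵢcᵢTᵢ = 127.6071×15.7 + 142.266×43.2 + 8.768×161.4 = 9564.5
T = 9564.5 / 278.6411 = 34.33 °C

T_f = 34.3 °C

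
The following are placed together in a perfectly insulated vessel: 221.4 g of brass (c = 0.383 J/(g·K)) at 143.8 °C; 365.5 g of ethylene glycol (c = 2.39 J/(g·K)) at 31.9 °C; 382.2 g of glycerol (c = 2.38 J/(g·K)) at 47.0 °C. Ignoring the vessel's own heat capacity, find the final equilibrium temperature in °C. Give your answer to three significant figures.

T_f = 44.3 °C

Σ mᵢcᵢ(T − Tᵢ) = 0  ⇒  T = Σ mᵢcᵢTᵢ / Σ mᵢcᵢ
Σ mᵢcᵢ = 221.4×0.383 + 365.5×2.39 + 382.2×2.38 = 1867.9772
Σ mᵢcᵢTᵢ = 84.7962×143.8 + 873.545×31.9 + 909.636×47.0 = 82813
T = 82813 / 1867.9772 = 44.33 °C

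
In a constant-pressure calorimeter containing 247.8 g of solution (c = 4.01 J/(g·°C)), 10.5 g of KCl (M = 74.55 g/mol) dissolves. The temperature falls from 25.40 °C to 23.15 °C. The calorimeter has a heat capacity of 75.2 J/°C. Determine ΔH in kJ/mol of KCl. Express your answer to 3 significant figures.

ΔH = 17.1 kJ/mol

|ΔT| = |23.15 − 25.40| = 2.25 °C
|q_surr| = (247.8 × 4.01 + 75.2) × 2.25 = 1068.878 × 2.25 = 2405 J
n(KCl) = 10.5 / 74.55 = 0.1408 mol
Temperature fell, so q_rxn = +|q_surr| = 2.405 kJ
ΔH = q_rxn / n = 17.08 kJ/mol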